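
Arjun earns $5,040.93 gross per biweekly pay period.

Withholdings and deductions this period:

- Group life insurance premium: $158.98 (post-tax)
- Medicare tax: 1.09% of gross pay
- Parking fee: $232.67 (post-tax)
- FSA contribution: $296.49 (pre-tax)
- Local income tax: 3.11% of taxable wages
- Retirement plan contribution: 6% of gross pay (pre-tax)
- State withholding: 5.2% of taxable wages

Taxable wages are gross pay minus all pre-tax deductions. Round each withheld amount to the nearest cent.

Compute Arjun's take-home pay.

$3,626.25

Retirement plan contribution: $5,040.93 × 0.06 = $302.46
FSA contribution: $296.49
Pre-tax total = $302.46 + $296.49 = $598.95
Taxable wages = $5,040.93 − $598.95 = $4,441.98
Local income tax: $4,441.98 × 0.0311 = $138.15
State withholding: $4,441.98 × 0.052 = $230.98
Medicare tax: $5,040.93 × 0.0109 = $54.95
Parking fee: $232.67
Group life insurance premium: $158.98
Total deductions = $302.46 + $296.49 + $138.15 + $230.98 + $54.95 + $232.67 + $158.98 = $1,414.68
Net pay = $5,040.93 − $1,414.68 = $3,626.25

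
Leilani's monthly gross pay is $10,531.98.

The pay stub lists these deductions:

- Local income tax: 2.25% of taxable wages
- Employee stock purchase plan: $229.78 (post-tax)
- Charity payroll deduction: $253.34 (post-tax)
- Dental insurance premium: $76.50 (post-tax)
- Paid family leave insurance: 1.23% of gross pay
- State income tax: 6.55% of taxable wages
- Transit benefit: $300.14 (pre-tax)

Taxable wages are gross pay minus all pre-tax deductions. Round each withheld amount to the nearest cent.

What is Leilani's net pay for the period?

$8,642.27

Transit benefit: $300.14
Taxable wages = $10,531.98 − $300.14 = $10,231.84
State income tax: $10,231.84 × 0.0655 = $670.19
Local income tax: $10,231.84 × 0.0225 = $230.22
Paid family leave insurance: $10,531.98 × 0.0123 = $129.54
Dental insurance premium: $76.50
Employee stock purchase plan: $229.78
Charity payroll deduction: $253.34
Total deductions = $300.14 + $670.19 + $230.22 + $129.54 + $76.50 + $229.78 + $253.34 = $1,889.71
Net pay = $10,531.98 − $1,889.71 = $8,642.27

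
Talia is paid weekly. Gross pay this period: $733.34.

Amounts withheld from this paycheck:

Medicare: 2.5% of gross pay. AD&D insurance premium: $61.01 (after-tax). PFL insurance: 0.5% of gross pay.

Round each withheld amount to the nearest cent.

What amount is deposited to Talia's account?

PFL insurance: $733.34 × 0.005 = $3.67
Medicare: $733.34 × 0.025 = $18.33
AD&D insurance premium: $61.01
Total deductions = $3.67 + $18.33 + $61.01 = $83.01
Net pay = $733.34 − $83.01 = $650.33

$650.33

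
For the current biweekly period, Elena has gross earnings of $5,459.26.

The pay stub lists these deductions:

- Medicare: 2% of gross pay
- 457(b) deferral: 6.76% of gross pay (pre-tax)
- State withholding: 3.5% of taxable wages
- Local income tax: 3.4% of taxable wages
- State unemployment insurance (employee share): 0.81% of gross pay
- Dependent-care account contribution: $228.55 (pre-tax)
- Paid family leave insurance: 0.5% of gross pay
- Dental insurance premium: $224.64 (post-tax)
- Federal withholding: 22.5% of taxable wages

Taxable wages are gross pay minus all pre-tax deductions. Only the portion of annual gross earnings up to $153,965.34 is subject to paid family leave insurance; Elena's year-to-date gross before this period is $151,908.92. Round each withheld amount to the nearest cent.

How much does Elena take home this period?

457(b) deferral: $5,459.26 × 0.0676 = $369.05
Dependent-care account contribution: $228.55
Pre-tax total = $369.05 + $228.55 = $597.60
Taxable wages = $5,459.26 − $597.60 = $4,861.66
Federal withholding: $4,861.66 × 0.225 = $1,093.87
State withholding: $4,861.66 × 0.035 = $170.16
Local income tax: $4,861.66 × 0.034 = $165.30
State unemployment insurance (employee share): $5,459.26 × 0.0081 = $44.22
Medicare: $5,459.26 × 0.02 = $109.19
Paid family leave insurance: only $153,965.34 − $151,908.92 = $2,056.42 of this check is subject → $2,056.42 × 0.005 = $10.28
Dental insurance premium: $224.64
Total deductions = $369.05 + $228.55 + $1,093.87 + $170.16 + $165.30 + $44.22 + $109.19 + $10.28 + $224.64 = $2,415.26
Net pay = $5,459.26 − $2,415.26 = $3,044.00

$3,044.00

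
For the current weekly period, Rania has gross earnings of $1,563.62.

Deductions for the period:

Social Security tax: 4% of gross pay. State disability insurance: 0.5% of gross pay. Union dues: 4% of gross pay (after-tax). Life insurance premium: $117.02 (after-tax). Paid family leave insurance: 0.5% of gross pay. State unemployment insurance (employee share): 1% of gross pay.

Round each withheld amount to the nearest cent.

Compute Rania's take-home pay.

$1,290.24

Social Security tax: $1,563.62 × 0.04 = $62.54
State unemployment insurance (employee share): $1,563.62 × 0.01 = $15.64
Paid family leave insurance: $1,563.62 × 0.005 = $7.82
State disability insurance: $1,563.62 × 0.005 = $7.82
Life insurance premium: $117.02
Union dues: $1,563.62 × 0.04 = $62.54
Total deductions = $62.54 + $15.64 + $7.82 + $7.82 + $117.02 + $62.54 = $273.38
Net pay = $1,563.62 − $273.38 = $1,290.24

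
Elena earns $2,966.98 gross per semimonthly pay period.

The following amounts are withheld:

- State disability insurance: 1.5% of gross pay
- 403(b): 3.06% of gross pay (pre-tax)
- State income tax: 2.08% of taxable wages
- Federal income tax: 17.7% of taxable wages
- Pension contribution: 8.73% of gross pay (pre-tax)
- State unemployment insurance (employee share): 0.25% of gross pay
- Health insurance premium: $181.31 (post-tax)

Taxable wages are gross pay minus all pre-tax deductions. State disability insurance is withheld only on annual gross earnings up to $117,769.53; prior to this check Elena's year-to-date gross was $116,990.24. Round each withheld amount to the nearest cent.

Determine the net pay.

$1,899.07

Pension contribution: $2,966.98 × 0.0873 = $259.02
403(b): $2,966.98 × 0.0306 = $90.79
Pre-tax total = $259.02 + $90.79 = $349.81
Taxable wages = $2,966.98 − $349.81 = $2,617.17
State income tax: $2,617.17 × 0.0208 = $54.44
Federal income tax: $2,617.17 × 0.177 = $463.24
State disability insurance: only $117,769.53 − $116,990.24 = $779.29 of this check is subject → $779.29 × 0.015 = $11.69
State unemployment insurance (employee share): $2,966.98 × 0.0025 = $7.42
Health insurance premium: $181.31
Total deductions = $259.02 + $90.79 + $54.44 + $463.24 + $11.69 + $7.42 + $181.31 = $1,067.91
Net pay = $2,966.98 − $1,067.91 = $1,899.07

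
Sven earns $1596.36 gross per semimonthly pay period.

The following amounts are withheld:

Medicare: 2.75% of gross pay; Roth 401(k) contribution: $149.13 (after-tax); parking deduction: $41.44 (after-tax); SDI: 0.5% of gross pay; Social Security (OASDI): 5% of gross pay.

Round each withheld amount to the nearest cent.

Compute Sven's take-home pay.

Medicare: $1596.36 × 0.0275 = $43.90
SDI: $1596.36 × 0.005 = $7.98
Social Security (OASDI): $1596.36 × 0.05 = $79.82
Parking deduction: $41.44
Roth 401(k) contribution: $149.13
Total deductions = $43.90 + $7.98 + $79.82 + $41.44 + $149.13 = $322.27
Net pay = $1596.36 − $322.27 = $1274.09

$1274.09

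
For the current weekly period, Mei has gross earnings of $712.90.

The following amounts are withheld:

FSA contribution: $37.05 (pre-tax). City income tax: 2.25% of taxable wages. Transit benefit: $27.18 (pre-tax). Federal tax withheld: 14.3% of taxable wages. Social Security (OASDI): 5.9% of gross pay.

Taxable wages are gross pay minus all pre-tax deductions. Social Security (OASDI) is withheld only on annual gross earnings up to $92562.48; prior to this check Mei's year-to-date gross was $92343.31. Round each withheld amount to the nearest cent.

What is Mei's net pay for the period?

FSA contribution: $37.05
Transit benefit: $27.18
Pre-tax total = $37.05 + $27.18 = $64.23
Taxable wages = $712.90 − $64.23 = $648.67
Federal tax withheld: $648.67 × 0.143 = $92.76
City income tax: $648.67 × 0.0225 = $14.60
Social Security (OASDI): only $92562.48 − $92343.31 = $219.17 of this check is subject → $219.17 × 0.059 = $12.93
Total deductions = $37.05 + $27.18 + $92.76 + $14.60 + $12.93 = $184.52
Net pay = $712.90 − $184.52 = $528.38

$528.38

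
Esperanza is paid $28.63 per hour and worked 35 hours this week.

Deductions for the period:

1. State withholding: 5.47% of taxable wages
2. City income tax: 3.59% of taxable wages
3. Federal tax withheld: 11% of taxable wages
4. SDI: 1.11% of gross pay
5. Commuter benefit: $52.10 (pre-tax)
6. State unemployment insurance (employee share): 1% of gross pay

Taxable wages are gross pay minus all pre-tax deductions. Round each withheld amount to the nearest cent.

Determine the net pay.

$738.26

Gross pay: 35 × $28.63 = $1002.05
Commuter benefit: $52.10
Taxable wages = $1002.05 − $52.10 = $949.95
City income tax: $949.95 × 0.0359 = $34.10
State withholding: $949.95 × 0.0547 = $51.96
Federal tax withheld: $949.95 × 0.11 = $104.49
SDI: $1002.05 × 0.0111 = $11.12
State unemployment insurance (employee share): $1002.05 × 0.01 = $10.02
Total deductions = $52.10 + $34.10 + $51.96 + $104.49 + $11.12 + $10.02 = $263.79
Net pay = $1002.05 − $263.79 = $738.26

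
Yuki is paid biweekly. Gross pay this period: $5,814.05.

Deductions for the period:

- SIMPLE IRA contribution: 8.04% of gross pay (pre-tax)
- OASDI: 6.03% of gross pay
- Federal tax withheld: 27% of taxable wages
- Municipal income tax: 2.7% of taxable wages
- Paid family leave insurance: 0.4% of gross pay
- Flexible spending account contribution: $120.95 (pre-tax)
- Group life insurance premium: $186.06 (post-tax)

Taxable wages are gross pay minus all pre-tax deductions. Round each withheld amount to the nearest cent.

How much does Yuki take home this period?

$3,113.72

Flexible spending account contribution: $120.95
SIMPLE IRA contribution: $5,814.05 × 0.0804 = $467.45
Pre-tax total = $120.95 + $467.45 = $588.40
Taxable wages = $5,814.05 − $588.40 = $5,225.65
Municipal income tax: $5,225.65 × 0.027 = $141.09
Federal tax withheld: $5,225.65 × 0.27 = $1,410.93
OASDI: $5,814.05 × 0.0603 = $350.59
Paid family leave insurance: $5,814.05 × 0.004 = $23.26
Group life insurance premium: $186.06
Total deductions = $120.95 + $467.45 + $141.09 + $1,410.93 + $350.59 + $23.26 + $186.06 = $2,700.33
Net pay = $5,814.05 − $2,700.33 = $3,113.72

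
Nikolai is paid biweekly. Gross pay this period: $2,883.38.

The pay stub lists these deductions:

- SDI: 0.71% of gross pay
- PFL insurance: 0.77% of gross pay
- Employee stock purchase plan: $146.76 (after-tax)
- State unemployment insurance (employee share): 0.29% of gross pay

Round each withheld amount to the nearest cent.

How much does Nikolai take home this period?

State unemployment insurance (employee share): $2,883.38 × 0.0029 = $8.36
PFL insurance: $2,883.38 × 0.0077 = $22.20
SDI: $2,883.38 × 0.0071 = $20.47
Employee stock purchase plan: $146.76
Total deductions = $8.36 + $22.20 + $20.47 + $146.76 = $197.79
Net pay = $2,883.38 − $197.79 = $2,685.59

$2,685.59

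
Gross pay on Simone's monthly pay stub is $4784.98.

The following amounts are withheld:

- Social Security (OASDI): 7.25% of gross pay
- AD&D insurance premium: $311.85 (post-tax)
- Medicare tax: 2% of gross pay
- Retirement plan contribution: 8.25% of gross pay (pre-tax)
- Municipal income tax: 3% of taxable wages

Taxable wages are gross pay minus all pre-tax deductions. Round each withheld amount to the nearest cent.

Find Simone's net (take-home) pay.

$3504.05

Retirement plan contribution: $4784.98 × 0.0825 = $394.76
Taxable wages = $4784.98 − $394.76 = $4390.22
Municipal income tax: $4390.22 × 0.03 = $131.71
Medicare tax: $4784.98 × 0.02 = $95.70
Social Security (OASDI): $4784.98 × 0.0725 = $346.91
AD&D insurance premium: $311.85
Total deductions = $394.76 + $131.71 + $95.70 + $346.91 + $311.85 = $1280.93
Net pay = $4784.98 − $1280.93 = $3504.05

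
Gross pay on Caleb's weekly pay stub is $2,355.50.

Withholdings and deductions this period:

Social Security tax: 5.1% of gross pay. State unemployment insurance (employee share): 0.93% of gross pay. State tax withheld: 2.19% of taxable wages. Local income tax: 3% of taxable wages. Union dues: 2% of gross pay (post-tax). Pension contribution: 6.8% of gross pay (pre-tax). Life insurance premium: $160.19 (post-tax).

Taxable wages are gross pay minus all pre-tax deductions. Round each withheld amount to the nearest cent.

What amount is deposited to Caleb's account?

Pension contribution: $2,355.50 × 0.068 = $160.17
Taxable wages = $2,355.50 − $160.17 = $2,195.33
State tax withheld: $2,195.33 × 0.0219 = $48.08
Local income tax: $2,195.33 × 0.03 = $65.86
Social Security tax: $2,355.50 × 0.051 = $120.13
State unemployment insurance (employee share): $2,355.50 × 0.0093 = $21.91
Union dues: $2,355.50 × 0.02 = $47.11
Life insurance premium: $160.19
Total deductions = $160.17 + $48.08 + $65.86 + $120.13 + $21.91 + $47.11 + $160.19 = $623.45
Net pay = $2,355.50 − $623.45 = $1,732.05

$1,732.05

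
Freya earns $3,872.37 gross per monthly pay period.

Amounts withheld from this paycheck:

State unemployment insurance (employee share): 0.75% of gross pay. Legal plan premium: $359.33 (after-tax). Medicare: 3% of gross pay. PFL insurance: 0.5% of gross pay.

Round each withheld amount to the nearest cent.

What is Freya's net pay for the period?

Medicare: $3,872.37 × 0.03 = $116.17
State unemployment insurance (employee share): $3,872.37 × 0.0075 = $29.04
PFL insurance: $3,872.37 × 0.005 = $19.36
Legal plan premium: $359.33
Total deductions = $116.17 + $29.04 + $19.36 + $359.33 = $523.90
Net pay = $3,872.37 − $523.90 = $3,348.47

$3,348.47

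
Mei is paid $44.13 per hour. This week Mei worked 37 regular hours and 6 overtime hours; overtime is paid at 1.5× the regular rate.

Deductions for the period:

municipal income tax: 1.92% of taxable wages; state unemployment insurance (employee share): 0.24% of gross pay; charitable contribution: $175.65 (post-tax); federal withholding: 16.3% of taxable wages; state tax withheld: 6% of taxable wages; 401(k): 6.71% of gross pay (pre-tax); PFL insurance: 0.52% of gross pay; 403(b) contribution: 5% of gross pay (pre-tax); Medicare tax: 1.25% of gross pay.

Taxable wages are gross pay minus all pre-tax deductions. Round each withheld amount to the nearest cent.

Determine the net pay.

Regular pay: 37 × $44.13 = $1632.81
Overtime pay: 6 × $44.13 × 1.5 = $397.17
Gross pay = $1632.81 + $397.17 = $2029.98
403(b) contribution: $2029.98 × 0.05 = $101.50
401(k): $2029.98 × 0.0671 = $136.21
Pre-tax total = $101.50 + $136.21 = $237.71
Taxable wages = $2029.98 − $237.71 = $1792.27
State tax withheld: $1792.27 × 0.06 = $107.54
Federal withholding: $1792.27 × 0.163 = $292.14
Municipal income tax: $1792.27 × 0.0192 = $34.41
State unemployment insurance (employee share): $2029.98 × 0.0024 = $4.87
Medicare tax: $2029.98 × 0.0125 = $25.37
PFL insurance: $2029.98 × 0.0052 = $10.56
Charitable contribution: $175.65
Total deductions = $101.50 + $136.21 + $107.54 + $292.14 + $34.41 + $4.87 + $25.37 + $10.56 + $175.65 = $888.25
Net pay = $2029.98 − $888.25 = $1141.73

$1141.73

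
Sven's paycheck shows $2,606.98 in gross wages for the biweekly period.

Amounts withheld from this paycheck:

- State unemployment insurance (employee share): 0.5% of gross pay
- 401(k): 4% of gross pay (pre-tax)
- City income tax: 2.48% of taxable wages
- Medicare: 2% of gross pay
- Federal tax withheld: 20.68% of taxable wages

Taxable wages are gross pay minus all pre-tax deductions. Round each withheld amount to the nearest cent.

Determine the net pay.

$1,857.90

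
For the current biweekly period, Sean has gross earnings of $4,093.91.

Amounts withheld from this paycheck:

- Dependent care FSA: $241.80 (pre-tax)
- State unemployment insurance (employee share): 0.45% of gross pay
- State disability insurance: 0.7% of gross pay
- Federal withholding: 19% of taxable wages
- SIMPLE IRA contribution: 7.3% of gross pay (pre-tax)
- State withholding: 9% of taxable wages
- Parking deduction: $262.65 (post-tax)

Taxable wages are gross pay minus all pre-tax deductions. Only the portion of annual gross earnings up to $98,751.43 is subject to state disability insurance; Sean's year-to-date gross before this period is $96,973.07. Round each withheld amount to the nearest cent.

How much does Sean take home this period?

$2,264.82

Dependent care FSA: $241.80
SIMPLE IRA contribution: $4,093.91 × 0.073 = $298.86
Pre-tax total = $241.80 + $298.86 = $540.66
Taxable wages = $4,093.91 − $540.66 = $3,553.25
State withholding: $3,553.25 × 0.09 = $319.79
Federal withholding: $3,553.25 × 0.19 = $675.12
State unemployment insurance (employee share): $4,093.91 × 0.0045 = $18.42
State disability insurance: only $98,751.43 − $96,973.07 = $1,778.36 of this check is subject → $1,778.36 × 0.007 = $12.45
Parking deduction: $262.65
Total deductions = $241.80 + $298.86 + $319.79 + $675.12 + $18.42 + $12.45 + $262.65 = $1,829.09
Net pay = $4,093.91 − $1,829.09 = $2,264.82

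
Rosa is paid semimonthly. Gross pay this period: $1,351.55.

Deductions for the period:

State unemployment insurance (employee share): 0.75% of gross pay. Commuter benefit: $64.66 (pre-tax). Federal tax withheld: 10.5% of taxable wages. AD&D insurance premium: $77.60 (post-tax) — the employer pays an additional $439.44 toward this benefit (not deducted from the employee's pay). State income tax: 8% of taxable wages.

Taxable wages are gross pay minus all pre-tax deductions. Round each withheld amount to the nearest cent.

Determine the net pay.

$961.08

Commuter benefit: $64.66
Taxable wages = $1,351.55 − $64.66 = $1,286.89
Federal tax withheld: $1,286.89 × 0.105 = $135.12
State income tax: $1,286.89 × 0.08 = $102.95
State unemployment insurance (employee share): $1,351.55 × 0.0075 = $10.14
AD&D insurance premium: $77.60
(Employer's $439.44 toward AD&D insurance premium is not withheld from the employee.)
Total deductions = $64.66 + $135.12 + $102.95 + $10.14 + $77.60 = $390.47
Net pay = $1,351.55 − $390.47 = $961.08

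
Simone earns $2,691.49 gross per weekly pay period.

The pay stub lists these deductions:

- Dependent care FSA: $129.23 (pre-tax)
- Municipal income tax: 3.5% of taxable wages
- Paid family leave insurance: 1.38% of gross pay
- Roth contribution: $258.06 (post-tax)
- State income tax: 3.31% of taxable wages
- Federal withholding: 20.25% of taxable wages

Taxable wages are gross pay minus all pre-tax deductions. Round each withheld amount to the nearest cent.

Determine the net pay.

$1,573.71

Dependent care FSA: $129.23
Taxable wages = $2,691.49 − $129.23 = $2,562.26
Federal withholding: $2,562.26 × 0.2025 = $518.86
State income tax: $2,562.26 × 0.0331 = $84.81
Municipal income tax: $2,562.26 × 0.035 = $89.68
Paid family leave insurance: $2,691.49 × 0.0138 = $37.14
Roth contribution: $258.06
Total deductions = $129.23 + $518.86 + $84.81 + $89.68 + $37.14 + $258.06 = $1,117.78
Net pay = $2,691.49 − $1,117.78 = $1,573.71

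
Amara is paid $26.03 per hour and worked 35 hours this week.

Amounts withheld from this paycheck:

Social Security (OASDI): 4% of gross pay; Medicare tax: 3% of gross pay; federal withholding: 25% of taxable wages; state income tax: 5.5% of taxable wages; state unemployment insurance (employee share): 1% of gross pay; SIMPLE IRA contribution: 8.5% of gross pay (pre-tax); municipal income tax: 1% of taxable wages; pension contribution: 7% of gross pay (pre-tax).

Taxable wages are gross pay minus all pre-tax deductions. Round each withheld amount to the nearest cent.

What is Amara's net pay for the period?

$454.46

Gross pay: 35 × $26.03 = $911.05
Pension contribution: $911.05 × 0.07 = $63.77
SIMPLE IRA contribution: $911.05 × 0.085 = $77.44
Pre-tax total = $63.77 + $77.44 = $141.21
Taxable wages = $911.05 − $141.21 = $769.84
State income tax: $769.84 × 0.055 = $42.34
Federal withholding: $769.84 × 0.25 = $192.46
Municipal income tax: $769.84 × 0.01 = $7.70
Medicare tax: $911.05 × 0.03 = $27.33
State unemployment insurance (employee share): $911.05 × 0.01 = $9.11
Social Security (OASDI): $911.05 × 0.04 = $36.44
Total deductions = $63.77 + $77.44 + $42.34 + $192.46 + $7.70 + $27.33 + $9.11 + $36.44 = $456.59
Net pay = $911.05 − $456.59 = $454.46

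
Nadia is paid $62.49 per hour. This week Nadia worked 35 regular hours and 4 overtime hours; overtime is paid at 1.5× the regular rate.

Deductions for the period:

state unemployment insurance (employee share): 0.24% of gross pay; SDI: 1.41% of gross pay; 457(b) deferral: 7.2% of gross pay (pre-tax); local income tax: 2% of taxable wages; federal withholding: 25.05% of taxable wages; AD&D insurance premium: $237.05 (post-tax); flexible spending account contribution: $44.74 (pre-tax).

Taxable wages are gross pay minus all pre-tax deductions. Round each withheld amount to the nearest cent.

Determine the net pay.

$1422.50

Regular pay: 35 × $62.49 = $2187.15
Overtime pay: 4 × $62.49 × 1.5 = $374.94
Gross pay = $2187.15 + $374.94 = $2562.09
457(b) deferral: $2562.09 × 0.072 = $184.47
Flexible spending account contribution: $44.74
Pre-tax total = $184.47 + $44.74 = $229.21
Taxable wages = $2562.09 − $229.21 = $2332.88
Local income tax: $2332.88 × 0.02 = $46.66
Federal withholding: $2332.88 × 0.2505 = $584.39
State unemployment insurance (employee share): $2562.09 × 0.0024 = $6.15
SDI: $2562.09 × 0.0141 = $36.13
AD&D insurance premium: $237.05
Total deductions = $184.47 + $44.74 + $46.66 + $584.39 + $6.15 + $36.13 + $237.05 = $1139.59
Net pay = $2562.09 − $1139.59 = $1422.50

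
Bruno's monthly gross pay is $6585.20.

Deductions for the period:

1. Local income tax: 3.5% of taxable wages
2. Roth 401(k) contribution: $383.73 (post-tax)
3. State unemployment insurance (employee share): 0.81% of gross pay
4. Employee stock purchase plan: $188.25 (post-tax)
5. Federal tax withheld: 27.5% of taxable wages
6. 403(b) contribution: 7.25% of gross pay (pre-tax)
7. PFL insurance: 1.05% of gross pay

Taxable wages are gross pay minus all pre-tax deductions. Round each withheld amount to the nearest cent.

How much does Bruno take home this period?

$3519.90

403(b) contribution: $6585.20 × 0.0725 = $477.43
Taxable wages = $6585.20 − $477.43 = $6107.77
Federal tax withheld: $6107.77 × 0.275 = $1679.64
Local income tax: $6107.77 × 0.035 = $213.77
PFL insurance: $6585.20 × 0.0105 = $69.14
State unemployment insurance (employee share): $6585.20 × 0.0081 = $53.34
Roth 401(k) contribution: $383.73
Employee stock purchase plan: $188.25
Total deductions = $477.43 + $1679.64 + $213.77 + $69.14 + $53.34 + $383.73 + $188.25 = $3065.30
Net pay = $6585.20 − $3065.30 = $3519.90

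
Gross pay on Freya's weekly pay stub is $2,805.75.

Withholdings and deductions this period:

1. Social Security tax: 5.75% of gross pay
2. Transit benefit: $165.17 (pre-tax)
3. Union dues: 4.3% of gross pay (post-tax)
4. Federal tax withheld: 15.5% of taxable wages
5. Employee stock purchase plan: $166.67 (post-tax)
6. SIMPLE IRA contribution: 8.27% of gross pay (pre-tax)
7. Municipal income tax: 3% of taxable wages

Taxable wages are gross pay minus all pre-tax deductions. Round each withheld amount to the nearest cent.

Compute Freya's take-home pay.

$1,514.31

Transit benefit: $165.17
SIMPLE IRA contribution: $2,805.75 × 0.0827 = $232.04
Pre-tax total = $165.17 + $232.04 = $397.21
Taxable wages = $2,805.75 − $397.21 = $2,408.54
Municipal income tax: $2,408.54 × 0.03 = $72.26
Federal tax withheld: $2,408.54 × 0.155 = $373.32
Social Security tax: $2,805.75 × 0.0575 = $161.33
Employee stock purchase plan: $166.67
Union dues: $2,805.75 × 0.043 = $120.65
Total deductions = $165.17 + $232.04 + $72.26 + $373.32 + $161.33 + $166.67 + $120.65 = $1,291.44
Net pay = $2,805.75 − $1,291.44 = $1,514.31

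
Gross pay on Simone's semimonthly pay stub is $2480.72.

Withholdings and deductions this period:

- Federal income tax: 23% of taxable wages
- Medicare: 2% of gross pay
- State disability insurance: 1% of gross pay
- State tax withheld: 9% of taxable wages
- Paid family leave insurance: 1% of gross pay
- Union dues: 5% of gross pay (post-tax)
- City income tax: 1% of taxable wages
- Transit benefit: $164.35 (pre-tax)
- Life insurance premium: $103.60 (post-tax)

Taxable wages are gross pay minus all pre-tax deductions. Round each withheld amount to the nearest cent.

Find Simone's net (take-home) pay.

$1225.10

Transit benefit: $164.35
Taxable wages = $2480.72 − $164.35 = $2316.37
City income tax: $2316.37 × 0.01 = $23.16
State tax withheld: $2316.37 × 0.09 = $208.47
Federal income tax: $2316.37 × 0.23 = $532.77
Paid family leave insurance: $2480.72 × 0.01 = $24.81
Medicare: $2480.72 × 0.02 = $49.61
State disability insurance: $2480.72 × 0.01 = $24.81
Union dues: $2480.72 × 0.05 = $124.04
Life insurance premium: $103.60
Total deductions = $164.35 + $23.16 + $208.47 + $532.77 + $24.81 + $49.61 + $24.81 + $124.04 + $103.60 = $1255.62
Net pay = $2480.72 − $1255.62 = $1225.10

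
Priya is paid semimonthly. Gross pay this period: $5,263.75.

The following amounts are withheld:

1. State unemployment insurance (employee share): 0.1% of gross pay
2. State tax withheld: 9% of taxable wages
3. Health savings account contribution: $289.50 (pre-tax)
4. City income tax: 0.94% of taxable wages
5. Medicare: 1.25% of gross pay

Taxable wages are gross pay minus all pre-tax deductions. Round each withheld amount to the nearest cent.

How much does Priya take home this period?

Health savings account contribution: $289.50
Taxable wages = $5,263.75 − $289.50 = $4,974.25
State tax withheld: $4,974.25 × 0.09 = $447.68
City income tax: $4,974.25 × 0.0094 = $46.76
State unemployment insurance (employee share): $5,263.75 × 0.001 = $5.26
Medicare: $5,263.75 × 0.0125 = $65.80
Total deductions = $289.50 + $447.68 + $46.76 + $5.26 + $65.80 = $855.00
Net pay = $5,263.75 − $855.00 = $4,408.75

$4,408.75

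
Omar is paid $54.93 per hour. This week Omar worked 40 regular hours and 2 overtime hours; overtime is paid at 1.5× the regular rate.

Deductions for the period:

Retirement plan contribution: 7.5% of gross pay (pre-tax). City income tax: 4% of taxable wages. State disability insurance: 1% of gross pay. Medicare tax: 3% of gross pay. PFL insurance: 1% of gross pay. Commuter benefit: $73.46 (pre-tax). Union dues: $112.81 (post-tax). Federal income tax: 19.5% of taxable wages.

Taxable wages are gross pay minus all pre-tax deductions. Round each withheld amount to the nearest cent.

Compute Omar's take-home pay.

$1,384.29

Regular pay: 40 × $54.93 = $2,197.20
Overtime pay: 2 × $54.93 × 1.5 = $164.79
Gross pay = $2,197.20 + $164.79 = $2,361.99
Retirement plan contribution: $2,361.99 × 0.075 = $177.15
Commuter benefit: $73.46
Pre-tax total = $177.15 + $73.46 = $250.61
Taxable wages = $2,361.99 − $250.61 = $2,111.38
Federal income tax: $2,111.38 × 0.195 = $411.72
City income tax: $2,111.38 × 0.04 = $84.46
Medicare tax: $2,361.99 × 0.03 = $70.86
PFL insurance: $2,361.99 × 0.01 = $23.62
State disability insurance: $2,361.99 × 0.01 = $23.62
Union dues: $112.81
Total deductions = $177.15 + $73.46 + $411.72 + $84.46 + $70.86 + $23.62 + $23.62 + $112.81 = $977.70
Net pay = $2,361.99 − $977.70 = $1,384.29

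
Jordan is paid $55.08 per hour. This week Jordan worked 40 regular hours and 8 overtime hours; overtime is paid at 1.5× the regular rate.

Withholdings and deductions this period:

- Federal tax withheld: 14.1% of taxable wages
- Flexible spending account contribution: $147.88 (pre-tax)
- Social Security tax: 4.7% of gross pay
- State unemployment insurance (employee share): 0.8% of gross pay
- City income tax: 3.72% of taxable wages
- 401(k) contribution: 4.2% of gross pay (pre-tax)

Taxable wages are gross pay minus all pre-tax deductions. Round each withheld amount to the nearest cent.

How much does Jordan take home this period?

$1,975.86

Regular pay: 40 × $55.08 = $2,203.20
Overtime pay: 8 × $55.08 × 1.5 = $660.96
Gross pay = $2,203.20 + $660.96 = $2,864.16
Flexible spending account contribution: $147.88
401(k) contribution: $2,864.16 × 0.042 = $120.29
Pre-tax total = $147.88 + $120.29 = $268.17
Taxable wages = $2,864.16 − $268.17 = $2,595.99
Federal tax withheld: $2,595.99 × 0.141 = $366.03
City income tax: $2,595.99 × 0.0372 = $96.57
Social Security tax: $2,864.16 × 0.047 = $134.62
State unemployment insurance (employee share): $2,864.16 × 0.008 = $22.91
Total deductions = $147.88 + $120.29 + $366.03 + $96.57 + $134.62 + $22.91 = $888.30
Net pay = $2,864.16 − $888.30 = $1,975.86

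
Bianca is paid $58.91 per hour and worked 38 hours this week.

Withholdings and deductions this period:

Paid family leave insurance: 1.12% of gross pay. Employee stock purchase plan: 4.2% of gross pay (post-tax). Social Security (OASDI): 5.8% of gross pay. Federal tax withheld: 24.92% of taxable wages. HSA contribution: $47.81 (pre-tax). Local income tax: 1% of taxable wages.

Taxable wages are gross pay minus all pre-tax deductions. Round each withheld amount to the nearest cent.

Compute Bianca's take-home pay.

$1,373.99

Gross pay: 38 × $58.91 = $2,238.58
HSA contribution: $47.81
Taxable wages = $2,238.58 − $47.81 = $2,190.77
Federal tax withheld: $2,190.77 × 0.2492 = $545.94
Local income tax: $2,190.77 × 0.01 = $21.91
Paid family leave insurance: $2,238.58 × 0.0112 = $25.07
Social Security (OASDI): $2,238.58 × 0.058 = $129.84
Employee stock purchase plan: $2,238.58 × 0.042 = $94.02
Total deductions = $47.81 + $545.94 + $21.91 + $25.07 + $129.84 + $94.02 = $864.59
Net pay = $2,238.58 − $864.59 = $1,373.99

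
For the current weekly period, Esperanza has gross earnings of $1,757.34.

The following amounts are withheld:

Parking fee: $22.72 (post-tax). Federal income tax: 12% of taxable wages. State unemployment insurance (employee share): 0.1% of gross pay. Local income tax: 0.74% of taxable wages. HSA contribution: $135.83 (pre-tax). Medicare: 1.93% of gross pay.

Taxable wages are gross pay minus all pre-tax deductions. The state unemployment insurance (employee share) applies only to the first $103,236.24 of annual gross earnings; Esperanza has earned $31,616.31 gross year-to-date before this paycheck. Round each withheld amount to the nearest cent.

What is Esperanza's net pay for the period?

HSA contribution: $135.83
Taxable wages = $1,757.34 − $135.83 = $1,621.51
Local income tax: $1,621.51 × 0.0074 = $12.00
Federal income tax: $1,621.51 × 0.12 = $194.58
Medicare: $1,757.34 × 0.0193 = $33.92
State unemployment insurance (employee share): cap not yet reached, full $1,757.34 is subject → $1,757.34 × 0.001 = $1.76
Parking fee: $22.72
Total deductions = $135.83 + $12.00 + $194.58 + $33.92 + $1.76 + $22.72 = $400.81
Net pay = $1,757.34 − $400.81 = $1,356.53

$1,356.53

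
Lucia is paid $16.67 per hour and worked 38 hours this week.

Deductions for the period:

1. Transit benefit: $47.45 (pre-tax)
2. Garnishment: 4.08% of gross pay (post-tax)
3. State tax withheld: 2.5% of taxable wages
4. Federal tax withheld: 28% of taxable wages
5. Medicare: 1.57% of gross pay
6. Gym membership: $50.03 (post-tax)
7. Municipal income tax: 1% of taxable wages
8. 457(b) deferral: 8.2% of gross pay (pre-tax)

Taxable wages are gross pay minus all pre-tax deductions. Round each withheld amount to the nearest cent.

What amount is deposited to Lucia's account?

$280.01

Gross pay: 38 × $16.67 = $633.46
457(b) deferral: $633.46 × 0.082 = $51.94
Transit benefit: $47.45
Pre-tax total = $51.94 + $47.45 = $99.39
Taxable wages = $633.46 − $99.39 = $534.07
State tax withheld: $534.07 × 0.025 = $13.35
Municipal income tax: $534.07 × 0.01 = $5.34
Federal tax withheld: $534.07 × 0.28 = $149.54
Medicare: $633.46 × 0.0157 = $9.95
Gym membership: $50.03
Garnishment: $633.46 × 0.0408 = $25.85
Total deductions = $51.94 + $47.45 + $13.35 + $5.34 + $149.54 + $9.95 + $50.03 + $25.85 = $353.45
Net pay = $633.46 − $353.45 = $280.01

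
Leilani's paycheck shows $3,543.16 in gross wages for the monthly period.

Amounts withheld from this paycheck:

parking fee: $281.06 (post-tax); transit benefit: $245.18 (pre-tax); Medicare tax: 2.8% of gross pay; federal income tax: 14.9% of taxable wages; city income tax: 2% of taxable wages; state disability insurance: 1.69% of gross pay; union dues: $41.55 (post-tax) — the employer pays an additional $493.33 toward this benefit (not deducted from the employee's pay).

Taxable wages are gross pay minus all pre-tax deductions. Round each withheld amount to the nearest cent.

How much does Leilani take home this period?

Transit benefit: $245.18
Taxable wages = $3,543.16 − $245.18 = $3,297.98
City income tax: $3,297.98 × 0.02 = $65.96
Federal income tax: $3,297.98 × 0.149 = $491.40
State disability insurance: $3,543.16 × 0.0169 = $59.88
Medicare tax: $3,543.16 × 0.028 = $99.21
Parking fee: $281.06
Union dues: $41.55
(Employer's $493.33 toward union dues is not withheld from the employee.)
Total deductions = $245.18 + $65.96 + $491.40 + $59.88 + $99.21 + $281.06 + $41.55 = $1,284.24
Net pay = $3,543.16 − $1,284.24 = $2,258.92

$2,258.92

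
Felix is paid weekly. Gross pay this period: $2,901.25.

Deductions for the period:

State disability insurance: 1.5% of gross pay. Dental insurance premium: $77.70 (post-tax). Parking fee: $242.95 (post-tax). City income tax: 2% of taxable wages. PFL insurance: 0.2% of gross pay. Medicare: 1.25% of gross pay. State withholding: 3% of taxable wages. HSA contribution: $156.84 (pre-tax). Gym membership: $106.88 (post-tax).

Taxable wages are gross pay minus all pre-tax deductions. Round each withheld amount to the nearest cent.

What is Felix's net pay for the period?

HSA contribution: $156.84
Taxable wages = $2,901.25 − $156.84 = $2,744.41
State withholding: $2,744.41 × 0.03 = $82.33
City income tax: $2,744.41 × 0.02 = $54.89
State disability insurance: $2,901.25 × 0.015 = $43.52
Medicare: $2,901.25 × 0.0125 = $36.27
PFL insurance: $2,901.25 × 0.002 = $5.80
Parking fee: $242.95
Dental insurance premium: $77.70
Gym membership: $106.88
Total deductions = $156.84 + $82.33 + $54.89 + $43.52 + $36.27 + $5.80 + $242.95 + $77.70 + $106.88 = $807.18
Net pay = $2,901.25 − $807.18 = $2,094.07

$2,094.07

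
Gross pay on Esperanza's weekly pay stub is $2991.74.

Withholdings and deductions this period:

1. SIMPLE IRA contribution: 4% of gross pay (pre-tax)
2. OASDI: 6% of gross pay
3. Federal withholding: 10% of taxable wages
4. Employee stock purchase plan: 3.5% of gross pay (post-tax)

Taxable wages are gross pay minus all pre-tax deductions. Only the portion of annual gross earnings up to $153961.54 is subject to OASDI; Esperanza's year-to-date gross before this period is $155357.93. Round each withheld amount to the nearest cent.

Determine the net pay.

$2480.15

SIMPLE IRA contribution: $2991.74 × 0.04 = $119.67
Taxable wages = $2991.74 − $119.67 = $2872.07
Federal withholding: $2872.07 × 0.1 = $287.21
OASDI: annual cap $153961.54 already reached (YTD $155357.93), so $0.00
Employee stock purchase plan: $2991.74 × 0.035 = $104.71
Total deductions = $119.67 + $287.21 + $0.00 + $104.71 = $511.59
Net pay = $2991.74 − $511.59 = $2480.15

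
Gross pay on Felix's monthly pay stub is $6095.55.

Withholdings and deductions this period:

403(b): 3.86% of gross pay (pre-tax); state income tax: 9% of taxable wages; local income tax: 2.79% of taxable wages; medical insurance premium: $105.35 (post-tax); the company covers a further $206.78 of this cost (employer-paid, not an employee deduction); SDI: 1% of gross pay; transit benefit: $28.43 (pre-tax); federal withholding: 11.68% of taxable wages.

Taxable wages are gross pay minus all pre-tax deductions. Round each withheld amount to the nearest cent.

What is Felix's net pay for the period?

$4296.79

403(b): $6095.55 × 0.0386 = $235.29
Transit benefit: $28.43
Pre-tax total = $235.29 + $28.43 = $263.72
Taxable wages = $6095.55 − $263.72 = $5831.83
State income tax: $5831.83 × 0.09 = $524.86
Federal withholding: $5831.83 × 0.1168 = $681.16
Local income tax: $5831.83 × 0.0279 = $162.71
SDI: $6095.55 × 0.01 = $60.96
Medical insurance premium: $105.35
(Employer's $206.78 toward medical insurance premium is not withheld from the employee.)
Total deductions = $235.29 + $28.43 + $524.86 + $681.16 + $162.71 + $60.96 + $105.35 = $1798.76
Net pay = $6095.55 − $1798.76 = $4296.79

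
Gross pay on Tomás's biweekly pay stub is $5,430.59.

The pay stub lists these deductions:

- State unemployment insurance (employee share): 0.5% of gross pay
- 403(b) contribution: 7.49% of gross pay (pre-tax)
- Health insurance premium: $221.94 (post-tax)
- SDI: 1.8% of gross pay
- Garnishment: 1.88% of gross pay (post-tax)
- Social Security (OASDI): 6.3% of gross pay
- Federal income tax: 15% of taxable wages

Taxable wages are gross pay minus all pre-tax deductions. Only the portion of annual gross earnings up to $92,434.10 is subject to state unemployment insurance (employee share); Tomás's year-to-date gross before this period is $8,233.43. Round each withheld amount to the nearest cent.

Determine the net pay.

$3,479.19

403(b) contribution: $5,430.59 × 0.0749 = $406.75
Taxable wages = $5,430.59 − $406.75 = $5,023.84
Federal income tax: $5,023.84 × 0.15 = $753.58
State unemployment insurance (employee share): cap not yet reached, full $5,430.59 is subject → $5,430.59 × 0.005 = $27.15
Social Security (OASDI): $5,430.59 × 0.063 = $342.13
SDI: $5,430.59 × 0.018 = $97.75
Garnishment: $5,430.59 × 0.0188 = $102.10
Health insurance premium: $221.94
Total deductions = $406.75 + $753.58 + $27.15 + $342.13 + $97.75 + $102.10 + $221.94 = $1,951.40
Net pay = $5,430.59 − $1,951.40 = $3,479.19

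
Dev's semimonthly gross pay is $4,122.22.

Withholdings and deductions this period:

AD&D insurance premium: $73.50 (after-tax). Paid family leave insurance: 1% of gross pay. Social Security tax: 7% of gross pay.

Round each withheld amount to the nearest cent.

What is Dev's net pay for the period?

$3,718.94

Social Security tax: $4,122.22 × 0.07 = $288.56
Paid family leave insurance: $4,122.22 × 0.01 = $41.22
AD&D insurance premium: $73.50
Total deductions = $288.56 + $41.22 + $73.50 = $403.28
Net pay = $4,122.22 − $403.28 = $3,718.94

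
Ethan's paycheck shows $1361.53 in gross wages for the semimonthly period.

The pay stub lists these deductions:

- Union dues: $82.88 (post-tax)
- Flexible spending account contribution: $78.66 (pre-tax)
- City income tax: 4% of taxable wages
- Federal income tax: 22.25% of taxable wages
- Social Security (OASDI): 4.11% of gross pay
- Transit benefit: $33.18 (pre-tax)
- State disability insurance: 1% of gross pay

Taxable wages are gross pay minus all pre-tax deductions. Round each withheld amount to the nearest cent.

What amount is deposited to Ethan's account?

$769.18

Flexible spending account contribution: $78.66
Transit benefit: $33.18
Pre-tax total = $78.66 + $33.18 = $111.84
Taxable wages = $1361.53 − $111.84 = $1249.69
Federal income tax: $1249.69 × 0.2225 = $278.06
City income tax: $1249.69 × 0.04 = $49.99
Social Security (OASDI): $1361.53 × 0.0411 = $55.96
State disability insurance: $1361.53 × 0.01 = $13.62
Union dues: $82.88
Total deductions = $78.66 + $33.18 + $278.06 + $49.99 + $55.96 + $13.62 + $82.88 = $592.35
Net pay = $1361.53 − $592.35 = $769.18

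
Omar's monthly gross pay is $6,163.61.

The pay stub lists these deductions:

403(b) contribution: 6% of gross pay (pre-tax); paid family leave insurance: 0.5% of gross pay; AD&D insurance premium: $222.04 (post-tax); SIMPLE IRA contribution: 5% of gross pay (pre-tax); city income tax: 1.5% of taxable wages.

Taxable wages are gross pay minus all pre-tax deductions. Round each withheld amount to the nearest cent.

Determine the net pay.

$5,150.47

SIMPLE IRA contribution: $6,163.61 × 0.05 = $308.18
403(b) contribution: $6,163.61 × 0.06 = $369.82
Pre-tax total = $308.18 + $369.82 = $678.00
Taxable wages = $6,163.61 − $678.00 = $5,485.61
City income tax: $5,485.61 × 0.015 = $82.28
Paid family leave insurance: $6,163.61 × 0.005 = $30.82
AD&D insurance premium: $222.04
Total deductions = $308.18 + $369.82 + $82.28 + $30.82 + $222.04 = $1,013.14
Net pay = $6,163.61 − $1,013.14 = $5,150.47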